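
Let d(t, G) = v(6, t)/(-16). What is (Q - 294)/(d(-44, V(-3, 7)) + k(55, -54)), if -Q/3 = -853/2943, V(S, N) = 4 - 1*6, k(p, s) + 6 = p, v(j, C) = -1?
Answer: -4600976/770085 ≈ -5.9746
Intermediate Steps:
k(p, s) = -6 + p
V(S, N) = -2 (V(S, N) = 4 - 6 = -2)
Q = 853/981 (Q = -(-2559)/2943 = -3*(-853/2943) = 853/981 ≈ 0.86952)
d(t, G) = 1/16 (d(t, G) = -1/(-16) = -1*(-1/16) = 1/16)
(Q - 294)/(d(-44, V(-3, 7)) + k(55, -54)) = (853/981 - 294)/(1/16 + (-6 + 55)) = -287561/(981*(1/16 + 49)) = -287561/(981*785/16) = -287561/981*16/785 = -4600976/770085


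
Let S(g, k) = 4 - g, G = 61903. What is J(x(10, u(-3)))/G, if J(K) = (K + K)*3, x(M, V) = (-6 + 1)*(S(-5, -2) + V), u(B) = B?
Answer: -180/61903 ≈ -0.0029078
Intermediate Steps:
x(M, V) = -45 - 5*V (x(M, V) = (-6 + 1)*((4 - 1*(-5)) + V) = -5*((4 + 5) + V) = -5*(9 + V) = -45 - 5*V)
J(K) = 6*K (J(K) = (2*K)*3 = 6*K)
J(x(10, u(-3)))/G = (6*(-45 - 5*(-3)))/61903 = (6*(-45 + 15))*(1/61903) = (6*(-30))*(1/61903) = -180*1/61903 = -180/61903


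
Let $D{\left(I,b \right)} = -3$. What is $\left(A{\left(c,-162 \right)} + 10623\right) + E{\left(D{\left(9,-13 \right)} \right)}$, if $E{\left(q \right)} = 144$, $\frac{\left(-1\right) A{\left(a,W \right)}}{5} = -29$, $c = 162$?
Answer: $10912$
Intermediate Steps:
$A{\left(a,W \right)} = 145$ ($A{\left(a,W \right)} = \left(-5\right) \left(-29\right) = 145$)
$\left(A{\left(c,-162 \right)} + 10623\right) + E{\left(D{\left(9,-13 \right)} \right)} = \left(145 + 10623\right) + 144 = 10768 + 144 = 10912$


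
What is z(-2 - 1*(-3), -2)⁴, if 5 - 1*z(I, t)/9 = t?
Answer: 15752961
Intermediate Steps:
z(I, t) = 45 - 9*t
z(-2 - 1*(-3), -2)⁴ = (45 - 9*(-2))⁴ = (45 + 18)⁴ = 63⁴ = 15752961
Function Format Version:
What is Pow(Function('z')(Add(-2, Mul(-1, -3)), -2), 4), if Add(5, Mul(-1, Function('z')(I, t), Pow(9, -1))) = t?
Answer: 15752961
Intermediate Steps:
Function('z')(I, t) = Add(45, Mul(-9, t))
Pow(Function('z')(Add(-2, Mul(-1, -3)), -2), 4) = Pow(Add(45, Mul(-9, -2)), 4) = Pow(Add(45, 18), 4) = Pow(63, 4) = 15752961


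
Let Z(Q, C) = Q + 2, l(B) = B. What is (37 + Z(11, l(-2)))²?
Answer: 2500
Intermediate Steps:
Z(Q, C) = 2 + Q
(37 + Z(11, l(-2)))² = (37 + (2 + 11))² = (37 + 13)² = 50² = 2500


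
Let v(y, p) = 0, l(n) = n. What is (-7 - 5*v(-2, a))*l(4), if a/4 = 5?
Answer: -28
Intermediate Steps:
a = 20 (a = 4*5 = 20)
(-7 - 5*v(-2, a))*l(4) = (-7 - 5*0)*4 = (-7 + 0)*4 = -7*4 = -28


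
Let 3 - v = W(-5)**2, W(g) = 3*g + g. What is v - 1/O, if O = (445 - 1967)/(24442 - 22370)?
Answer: -301081/761 ≈ -395.64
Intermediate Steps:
O = -761/1036 (O = -1522/2072 = -1522*1/2072 = -761/1036 ≈ -0.73456)
W(g) = 4*g
v = -397 (v = 3 - (4*(-5))**2 = 3 - 1*(-20)**2 = 3 - 1*400 = 3 - 400 = -397)
v - 1/O = -397 - 1/(-761/1036) = -397 - 1*(-1036/761) = -397 + 1036/761 = -301081/761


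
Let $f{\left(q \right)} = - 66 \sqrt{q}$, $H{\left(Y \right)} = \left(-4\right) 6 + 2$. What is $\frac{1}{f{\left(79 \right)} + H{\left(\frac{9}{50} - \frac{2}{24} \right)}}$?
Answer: $\frac{1}{15620} - \frac{3 \sqrt{79}}{15620} \approx -0.0016431$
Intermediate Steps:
$H{\left(Y \right)} = -22$ ($H{\left(Y \right)} = -24 + 2 = -22$)
$\frac{1}{f{\left(79 \right)} + H{\left(\frac{9}{50} - \frac{2}{24} \right)}} = \frac{1}{- 66 \sqrt{79} - 22} = \frac{1}{-22 - 66 \sqrt{79}}$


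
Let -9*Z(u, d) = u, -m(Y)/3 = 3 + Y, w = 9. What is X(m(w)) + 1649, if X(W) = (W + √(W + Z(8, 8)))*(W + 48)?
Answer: 1217 + 8*I*√83 ≈ 1217.0 + 72.883*I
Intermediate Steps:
m(Y) = -9 - 3*Y (m(Y) = -3*(3 + Y) = -9 - 3*Y)
Z(u, d) = -u/9
X(W) = (48 + W)*(W + √(-8/9 + W)) (X(W) = (W + √(W - ⅑*8))*(W + 48) = (W + √(W - 8/9))*(48 + W) = (W + √(-8/9 + W))*(48 + W) = (48 + W)*(W + √(-8/9 + W)))
X(m(w)) + 1649 = ((-9 - 3*9)² + 16*√(-8 + 9*(-9 - 3*9)) + 48*(-9 - 3*9) + (-9 - 3*9)*√(-8 + 9*(-9 - 3*9))/3) + 1649 = ((-9 - 27)² + 16*√(-8 + 9*(-9 - 27)) + 48*(-9 - 27) + (-9 - 27)*√(-8 + 9*(-9 - 27))/3) + 1649 = ((-36)² + 16*√(-8 + 9*(-36)) + 48*(-36) + (⅓)*(-36)*√(-8 + 9*(-36))) + 1649 = (1296 + 16*√(-8 - 324) - 1728 + (⅓)*(-36)*√(-8 - 324)) + 1649 = (1296 + 16*√(-332) - 1728 + (⅓)*(-36)*√(-332)) + 1649 = (1296 + 16*(2*I*√83) - 1728 + (⅓)*(-36)*(2*I*√83)) + 1649 = (1296 + 32*I*√83 - 1728 - 24*I*√83) + 1649 = (-432 + 8*I*√83) + 1649 = 1217 + 8*I*√83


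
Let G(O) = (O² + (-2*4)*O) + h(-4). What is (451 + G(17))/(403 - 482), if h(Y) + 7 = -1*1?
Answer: -596/79 ≈ -7.5443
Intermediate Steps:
h(Y) = -8 (h(Y) = -7 - 1*1 = -7 - 1 = -8)
G(O) = -8 + O² - 8*O (G(O) = (O² + (-2*4)*O) - 8 = (O² - 8*O) - 8 = -8 + O² - 8*O)
(451 + G(17))/(403 - 482) = (451 + (-8 + 17² - 8*17))/(403 - 482) = (451 + (-8 + 289 - 136))/(-79) = (451 + 145)*(-1/79) = 596*(-1/79) = -596/79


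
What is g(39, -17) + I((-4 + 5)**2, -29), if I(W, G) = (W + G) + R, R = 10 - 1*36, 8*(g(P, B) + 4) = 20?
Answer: -111/2 ≈ -55.500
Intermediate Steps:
g(P, B) = -3/2 (g(P, B) = -4 + (1/8)*20 = -4 + 5/2 = -3/2)
R = -26 (R = 10 - 36 = -26)
I(W, G) = -26 + G + W (I(W, G) = (W + G) - 26 = (G + W) - 26 = -26 + G + W)
g(39, -17) + I((-4 + 5)**2, -29) = -3/2 + (-26 - 29 + (-4 + 5)**2) = -3/2 + (-26 - 29 + 1**2) = -3/2 + (-26 - 29 + 1) = -3/2 - 54 = -111/2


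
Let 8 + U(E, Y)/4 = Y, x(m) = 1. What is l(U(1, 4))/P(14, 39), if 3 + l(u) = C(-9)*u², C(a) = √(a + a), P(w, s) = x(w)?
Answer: -3 + 768*I*√2 ≈ -3.0 + 1086.1*I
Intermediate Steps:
U(E, Y) = -32 + 4*Y
P(w, s) = 1
C(a) = √2*√a (C(a) = √(2*a) = √2*√a)
l(u) = -3 + 3*I*√2*u² (l(u) = -3 + (√2*√(-9))*u² = -3 + (√2*(3*I))*u² = -3 + (3*I*√2)*u² = -3 + 3*I*√2*u²)
l(U(1, 4))/P(14, 39) = (-3 + 3*I*√2*(-32 + 4*4)²)/1 = (-3 + 3*I*√2*(-32 + 16)²)*1 = (-3 + 3*I*√2*(-16)²)*1 = (-3 + 3*I*√2*256)*1 = (-3 + 768*I*√2)*1 = -3 + 768*I*√2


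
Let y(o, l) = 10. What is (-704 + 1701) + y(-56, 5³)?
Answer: 1007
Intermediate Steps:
(-704 + 1701) + y(-56, 5³) = (-704 + 1701) + 10 = 997 + 10 = 1007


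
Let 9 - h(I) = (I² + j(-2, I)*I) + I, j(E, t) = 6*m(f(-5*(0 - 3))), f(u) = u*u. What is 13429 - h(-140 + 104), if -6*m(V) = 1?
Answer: 14716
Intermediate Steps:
f(u) = u²
m(V) = -⅙ (m(V) = -⅙*1 = -⅙)
j(E, t) = -1 (j(E, t) = 6*(-⅙) = -1)
h(I) = 9 - I² (h(I) = 9 - ((I² - I) + I) = 9 - I²)
13429 - h(-140 + 104) = 13429 - (9 - (-140 + 104)²) = 13429 - (9 - 1*(-36)²) = 13429 - (9 - 1*1296) = 13429 - (9 - 1296) = 13429 - 1*(-1287) = 13429 + 1287 = 14716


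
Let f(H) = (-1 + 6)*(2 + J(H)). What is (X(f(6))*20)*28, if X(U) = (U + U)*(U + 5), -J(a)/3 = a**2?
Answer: 311640000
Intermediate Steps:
J(a) = -3*a**2
f(H) = 10 - 15*H**2 (f(H) = (-1 + 6)*(2 - 3*H**2) = 5*(2 - 3*H**2) = 10 - 15*H**2)
X(U) = 2*U*(5 + U) (X(U) = (2*U)*(5 + U) = 2*U*(5 + U))
(X(f(6))*20)*28 = ((2*(10 - 15*6**2)*(5 + (10 - 15*6**2)))*20)*28 = ((2*(10 - 15*36)*(5 + (10 - 15*36)))*20)*28 = ((2*(10 - 540)*(5 + (10 - 540)))*20)*28 = ((2*(-530)*(5 - 530))*20)*28 = ((2*(-530)*(-525))*20)*28 = (556500*20)*28 = 11130000*28 = 311640000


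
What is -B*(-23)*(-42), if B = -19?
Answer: 18354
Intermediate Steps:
-B*(-23)*(-42) = -(-19*(-23))*(-42) = -437*(-42) = -1*(-18354) = 18354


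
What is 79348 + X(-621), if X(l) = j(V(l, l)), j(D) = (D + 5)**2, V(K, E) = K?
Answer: 458804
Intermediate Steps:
j(D) = (5 + D)**2
X(l) = (5 + l)**2
79348 + X(-621) = 79348 + (5 - 621)**2 = 79348 + (-616)**2 = 79348 + 379456 = 458804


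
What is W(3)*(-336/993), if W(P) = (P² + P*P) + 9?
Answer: -3024/331 ≈ -9.1360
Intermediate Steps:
W(P) = 9 + 2*P² (W(P) = (P² + P²) + 9 = 2*P² + 9 = 9 + 2*P²)
W(3)*(-336/993) = (9 + 2*3²)*(-336/993) = (9 + 2*9)*(-336*1/993) = (9 + 18)*(-112/331) = 27*(-112/331) = -3024/331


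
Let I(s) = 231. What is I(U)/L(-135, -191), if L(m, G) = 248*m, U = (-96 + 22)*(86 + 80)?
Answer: -77/11160 ≈ -0.0068996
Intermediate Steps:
U = -12284 (U = -74*166 = -12284)
I(U)/L(-135, -191) = 231/((248*(-135))) = 231/(-33480) = 231*(-1/33480) = -77/11160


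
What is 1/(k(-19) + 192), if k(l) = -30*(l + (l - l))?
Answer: 1/762 ≈ 0.0013123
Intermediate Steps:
k(l) = -30*l (k(l) = -30*(l + 0) = -30*l)
1/(k(-19) + 192) = 1/(-30*(-19) + 192) = 1/(570 + 192) = 1/762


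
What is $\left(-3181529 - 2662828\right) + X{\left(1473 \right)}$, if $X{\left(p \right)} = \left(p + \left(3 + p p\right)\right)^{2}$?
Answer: $4714125307668$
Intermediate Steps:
$X{\left(p \right)} = \left(3 + p + p^{2}\right)^{2}$ ($X{\left(p \right)} = \left(p + \left(3 + p^{2}\right)\right)^{2} = \left(3 + p + p^{2}\right)^{2}$)
$\left(-3181529 - 2662828\right) + X{\left(1473 \right)} = \left(-3181529 - 2662828\right) + \left(3 + 1473 + 1473^{2}\right)^{2} = -5844357 + \left(3 + 1473 + 2169729\right)^{2} = -5844357 + 2171205^{2} = -5844357 + 4714131152025 = 4714125307668$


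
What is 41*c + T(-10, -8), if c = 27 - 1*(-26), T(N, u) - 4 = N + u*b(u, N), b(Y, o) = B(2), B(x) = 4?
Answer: 2135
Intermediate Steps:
b(Y, o) = 4
T(N, u) = 4 + N + 4*u (T(N, u) = 4 + (N + u*4) = 4 + (N + 4*u) = 4 + N + 4*u)
c = 53 (c = 27 + 26 = 53)
41*c + T(-10, -8) = 41*53 + (4 - 10 + 4*(-8)) = 2173 + (4 - 10 - 32) = 2173 - 38 = 2135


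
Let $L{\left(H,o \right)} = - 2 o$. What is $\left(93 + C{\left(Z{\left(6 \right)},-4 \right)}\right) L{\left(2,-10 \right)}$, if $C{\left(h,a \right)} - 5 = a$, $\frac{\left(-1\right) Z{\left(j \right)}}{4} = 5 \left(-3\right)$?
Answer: $1880$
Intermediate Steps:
$Z{\left(j \right)} = 60$ ($Z{\left(j \right)} = - 4 \cdot 5 \left(-3\right) = \left(-4\right) \left(-15\right) = 60$)
$C{\left(h,a \right)} = 5 + a$
$\left(93 + C{\left(Z{\left(6 \right)},-4 \right)}\right) L{\left(2,-10 \right)} = \left(93 + \left(5 - 4\right)\right) \left(\left(-2\right) \left(-10\right)\right) = \left(93 + 1\right) 20 = 94 \cdot 20 = 1880$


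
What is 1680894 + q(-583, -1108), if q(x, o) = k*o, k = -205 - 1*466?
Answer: 2424362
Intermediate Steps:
k = -671 (k = -205 - 466 = -671)
q(x, o) = -671*o
1680894 + q(-583, -1108) = 1680894 - 671*(-1108) = 1680894 + 743468 = 2424362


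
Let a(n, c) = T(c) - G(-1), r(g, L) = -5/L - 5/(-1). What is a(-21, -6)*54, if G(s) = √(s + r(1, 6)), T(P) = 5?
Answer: 270 - 9*√114 ≈ 173.91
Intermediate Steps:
r(g, L) = 5 - 5/L (r(g, L) = -5/L - 5*(-1) = -5/L + 5 = 5 - 5/L)
G(s) = √(25/6 + s) (G(s) = √(s + (5 - 5/6)) = √(s + (5 - 5*⅙)) = √(s + (5 - ⅚)) = √(s + 25/6) = √(25/6 + s))
a(n, c) = 5 - √114/6 (a(n, c) = 5 - √(150 + 36*(-1))/6 = 5 - √(150 - 36)/6 = 5 - √114/6)
a(-21, -6)*54 = (5 - √114/6)*54 = 270 - 9*√114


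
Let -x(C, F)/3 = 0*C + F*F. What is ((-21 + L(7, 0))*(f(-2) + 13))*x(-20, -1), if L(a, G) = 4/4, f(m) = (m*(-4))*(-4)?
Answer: -1140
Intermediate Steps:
f(m) = 16*m (f(m) = -4*m*(-4) = 16*m)
L(a, G) = 1 (L(a, G) = 4*(1/4) = 1)
x(C, F) = -3*F**2 (x(C, F) = -3*(0*C + F*F) = -3*(0 + F**2) = -3*F**2)
((-21 + L(7, 0))*(f(-2) + 13))*x(-20, -1) = ((-21 + 1)*(16*(-2) + 13))*(-3*(-1)**2) = (-20*(-32 + 13))*(-3*1) = -20*(-19)*(-3) = 380*(-3) = -1140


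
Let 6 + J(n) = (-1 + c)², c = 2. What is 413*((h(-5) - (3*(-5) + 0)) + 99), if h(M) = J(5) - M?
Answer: 47082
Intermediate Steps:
J(n) = -5 (J(n) = -6 + (-1 + 2)² = -6 + 1² = -6 + 1 = -5)
h(M) = -5 - M
413*((h(-5) - (3*(-5) + 0)) + 99) = 413*(((-5 - 1*(-5)) - (3*(-5) + 0)) + 99) = 413*(((-5 + 5) - (-15 + 0)) + 99) = 413*((0 - 1*(-15)) + 99) = 413*((0 + 15) + 99) = 413*(15 + 99) = 413*114 = 47082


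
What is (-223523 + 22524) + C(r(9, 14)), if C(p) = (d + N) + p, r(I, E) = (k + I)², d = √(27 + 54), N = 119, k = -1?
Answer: -200807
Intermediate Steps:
d = 9 (d = √81 = 9)
r(I, E) = (-1 + I)²
C(p) = 128 + p (C(p) = (9 + 119) + p = 128 + p)
(-223523 + 22524) + C(r(9, 14)) = (-223523 + 22524) + (128 + (-1 + 9)²) = -200999 + (128 + 8²) = -200999 + (128 + 64) = -200999 + 192 = -200807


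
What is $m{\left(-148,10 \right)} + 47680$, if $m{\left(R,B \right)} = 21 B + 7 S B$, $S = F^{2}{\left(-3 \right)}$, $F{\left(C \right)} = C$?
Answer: $48520$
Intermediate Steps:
$S = 9$ ($S = \left(-3\right)^{2} = 9$)
$m{\left(R,B \right)} = 84 B$ ($m{\left(R,B \right)} = 21 B + 7 \cdot 9 B = 21 B + 63 B = 84 B$)
$m{\left(-148,10 \right)} + 47680 = 84 \cdot 10 + 47680 = 840 + 47680 = 48520$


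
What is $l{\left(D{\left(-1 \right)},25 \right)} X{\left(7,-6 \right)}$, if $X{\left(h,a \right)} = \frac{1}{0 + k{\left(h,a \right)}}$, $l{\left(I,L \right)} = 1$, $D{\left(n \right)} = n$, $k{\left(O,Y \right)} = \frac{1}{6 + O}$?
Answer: $13$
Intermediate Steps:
$X{\left(h,a \right)} = 6 + h$ ($X{\left(h,a \right)} = \frac{1}{0 + \frac{1}{6 + h}} = \frac{1}{\frac{1}{6 + h}} = 6 + h$)
$l{\left(D{\left(-1 \right)},25 \right)} X{\left(7,-6 \right)} = 1 \left(6 + 7\right) = 1 \cdot 13 = 13$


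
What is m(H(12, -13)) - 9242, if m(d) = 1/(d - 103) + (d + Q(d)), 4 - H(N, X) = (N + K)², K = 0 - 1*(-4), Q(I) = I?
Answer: -3459831/355 ≈ -9746.0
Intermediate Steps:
K = 4 (K = 0 + 4 = 4)
H(N, X) = 4 - (4 + N)² (H(N, X) = 4 - (N + 4)² = 4 - (4 + N)²)
m(d) = 1/(-103 + d) + 2*d (m(d) = 1/(d - 103) + (d + d) = 1/(-103 + d) + 2*d)
m(H(12, -13)) - 9242 = (1 - 206*(4 - (4 + 12)²) + 2*(4 - (4 + 12)²)²)/(-103 + (4 - (4 + 12)²)) - 9242 = (1 - 206*(4 - 1*16²) + 2*(4 - 1*16²)²)/(-103 + (4 - 1*16²)) - 9242 = (1 - 206*(4 - 1*256) + 2*(4 - 1*256)²)/(-103 + (4 - 1*256)) - 9242 = (1 - 206*(4 - 256) + 2*(4 - 256)²)/(-103 + (4 - 256)) - 9242 = (1 - 206*(-252) + 2*(-252)²)/(-103 - 252) - 9242 = (1 + 51912 + 2*63504)/(-355) - 9242 = -(1 + 51912 + 127008)/355 - 9242 = -1/355*178921 - 9242 = -178921/355 - 9242 = -3459831/355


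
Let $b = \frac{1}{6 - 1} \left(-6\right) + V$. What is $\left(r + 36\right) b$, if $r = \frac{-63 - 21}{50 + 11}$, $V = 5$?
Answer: $\frac{40128}{305} \approx 131.57$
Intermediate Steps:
$b = \frac{19}{5}$ ($b = \frac{1}{6 - 1} \left(-6\right) + 5 = \frac{1}{5} \left(-6\right) + 5 = - \frac{6}{5} + 5 = \frac{19}{5} \approx 3.8$)
$r = - \frac{84}{61} \approx -1.377$
$\left(r + 36\right) b = \left(- \frac{84}{61} + 36\right) \frac{19}{5} = \frac{2112}{61} \cdot \frac{19}{5} = \frac{40128}{305}$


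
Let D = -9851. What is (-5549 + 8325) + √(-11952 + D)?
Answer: 2776 + I*√21803 ≈ 2776.0 + 147.66*I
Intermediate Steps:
(-5549 + 8325) + √(-11952 + D) = (-5549 + 8325) + √(-11952 - 9851) = 2776 + √(-21803) = 2776 + I*√21803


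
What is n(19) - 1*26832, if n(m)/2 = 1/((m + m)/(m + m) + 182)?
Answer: -4910254/183 ≈ -26832.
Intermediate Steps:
n(m) = 2/183 (n(m) = 2/((m + m)/(m + m) + 182) = 2/((2*m)/((2*m)) + 182) = 2/((2*m)*(1/(2*m)) + 182) = 2/(1 + 182) = 2/183)
n(19) - 1*26832 = 2/183 - 1*26832 = 2/183 - 26832 = -4910254/183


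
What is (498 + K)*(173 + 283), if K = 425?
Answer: 420888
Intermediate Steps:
(498 + K)*(173 + 283) = (498 + 425)*(173 + 283) = 923*456 = 420888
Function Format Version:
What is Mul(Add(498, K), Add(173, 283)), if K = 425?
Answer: 420888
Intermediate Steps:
Mul(Add(498, K), Add(173, 283)) = Mul(Add(498, 425), Add(173, 283)) = Mul(923, 456) = 420888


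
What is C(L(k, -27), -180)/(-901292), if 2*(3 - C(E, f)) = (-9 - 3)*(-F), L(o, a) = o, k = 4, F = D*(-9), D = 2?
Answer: -111/901292 ≈ -0.00012316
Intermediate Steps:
F = -18 (F = 2*(-9) = -18)
C(E, f) = 111 (C(E, f) = 3 - (-9 - 3)*(-1*(-18))/2 = 3 - (-6)*18 = 3 - 1/2*(-216) = 3 + 108 = 111)
C(L(k, -27), -180)/(-901292) = 111/(-901292) = 111*(-1/901292) = -111/901292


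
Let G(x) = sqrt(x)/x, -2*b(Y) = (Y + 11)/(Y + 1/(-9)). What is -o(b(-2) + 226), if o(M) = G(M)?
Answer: -sqrt(329422)/8669 ≈ -0.066208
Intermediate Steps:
b(Y) = -(11 + Y)/(2*(-1/9 + Y)) (b(Y) = -(Y + 11)/(2*(Y + 1/(-9))) = -(11 + Y)/(2*(Y - 1/9)) = -(11 + Y)/(2*(-1/9 + Y)))
G(x) = 1/sqrt(x)
o(M) = 1/sqrt(M)
-o(b(-2) + 226) = -1/sqrt(9*(-11 - 1*(-2))/(2*(-1 + 9*(-2))) + 226) = -1/sqrt(9*(-11 + 2)/(2*(-1 - 18)) + 226) = -1/sqrt((9/2)*(-9)/(-19) + 226) = -1/sqrt((9/2)*(-1/19)*(-9) + 226) = -1/sqrt(81/38 + 226) = -1/sqrt(8669/38) = -sqrt(329422)/8669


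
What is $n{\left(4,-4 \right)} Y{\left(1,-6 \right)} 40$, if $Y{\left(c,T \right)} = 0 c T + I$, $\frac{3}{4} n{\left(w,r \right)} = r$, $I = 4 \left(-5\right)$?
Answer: $\frac{12800}{3} \approx 4266.7$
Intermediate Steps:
$I = -20$
$n{\left(w,r \right)} = \frac{4 r}{3}$
$Y{\left(c,T \right)} = -20$ ($Y{\left(c,T \right)} = 0 c T - 20 = 0 T - 20 = 0 - 20 = -20$)
$n{\left(4,-4 \right)} Y{\left(1,-6 \right)} 40 = \frac{4}{3} \left(-4\right) \left(-20\right) 40 = \left(- \frac{16}{3}\right) \left(-20\right) 40 = \frac{320}{3} \cdot 40 = \frac{12800}{3}$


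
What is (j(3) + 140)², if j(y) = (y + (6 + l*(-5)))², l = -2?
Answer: 251001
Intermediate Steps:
j(y) = (16 + y)² (j(y) = (y + (6 - 2*(-5)))² = (y + (6 + 10))² = (y + 16)² = (16 + y)²)
(j(3) + 140)² = ((16 + 3)² + 140)² = (19² + 140)² = (361 + 140)² = 501² = 251001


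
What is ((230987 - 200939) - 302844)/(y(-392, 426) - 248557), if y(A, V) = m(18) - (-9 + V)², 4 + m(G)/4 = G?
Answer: 136398/211195 ≈ 0.64584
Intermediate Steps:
m(G) = -16 + 4*G
y(A, V) = 56 - (-9 + V)² (y(A, V) = (-16 + 4*18) - (-9 + V)² = (-16 + 72) - (-9 + V)² = 56 - (-9 + V)²)
((230987 - 200939) - 302844)/(y(-392, 426) - 248557) = ((230987 - 200939) - 302844)/((56 - (-9 + 426)²) - 248557) = (30048 - 302844)/((56 - 1*417²) - 248557) = -272796/((56 - 1*173889) - 248557) = -272796/((56 - 173889) - 248557) = -272796/(-173833 - 248557) = -272796/(-422390) = -272796*(-1/422390) = 136398/211195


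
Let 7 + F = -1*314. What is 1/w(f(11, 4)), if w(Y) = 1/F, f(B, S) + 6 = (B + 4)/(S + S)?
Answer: -321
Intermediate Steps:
f(B, S) = -6 + (4 + B)/(2*S) (f(B, S) = -6 + (B + 4)/(S + S) = -6 + (4 + B)/((2*S)) = -6 + (4 + B)*(1/(2*S)) = -6 + (4 + B)/(2*S))
F = -321 (F = -7 - 1*314 = -7 - 314 = -321)
w(Y) = -1/321 (w(Y) = 1/(-321) = -1/321)
1/w(f(11, 4)) = 1/(-1/321) = -321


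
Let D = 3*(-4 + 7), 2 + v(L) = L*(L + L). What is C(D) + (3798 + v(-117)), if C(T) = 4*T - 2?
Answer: 31208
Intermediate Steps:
v(L) = -2 + 2*L² (v(L) = -2 + L*(L + L) = -2 + L*(2*L) = -2 + 2*L²)
D = 9 (D = 3*3 = 9)
C(T) = -2 + 4*T
C(D) + (3798 + v(-117)) = (-2 + 4*9) + (3798 + (-2 + 2*(-117)²)) = (-2 + 36) + (3798 + (-2 + 2*13689)) = 34 + (3798 + (-2 + 27378)) = 34 + (3798 + 27376) = 34 + 31174 = 31208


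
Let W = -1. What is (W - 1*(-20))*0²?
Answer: 0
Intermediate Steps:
(W - 1*(-20))*0² = (-1 - 1*(-20))*0² = (-1 + 20)*0 = 19*0 = 0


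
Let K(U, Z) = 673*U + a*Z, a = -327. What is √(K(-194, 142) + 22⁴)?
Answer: 2*√14315 ≈ 239.29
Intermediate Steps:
K(U, Z) = -327*Z + 673*U (K(U, Z) = 673*U - 327*Z = -327*Z + 673*U)
√(K(-194, 142) + 22⁴) = √((-327*142 + 673*(-194)) + 22⁴) = √((-46434 - 130562) + 234256) = √(-176996 + 234256) = √57260 = 2*√14315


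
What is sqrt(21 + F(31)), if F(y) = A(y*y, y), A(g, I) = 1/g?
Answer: sqrt(20182)/31 ≈ 4.5827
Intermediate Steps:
F(y) = y**(-2) (F(y) = 1/(y*y) = 1/(y**2) = y**(-2))
sqrt(21 + F(31)) = sqrt(21 + 31**(-2)) = sqrt(21 + 1/961) = sqrt(20182/961) = sqrt(20182)/31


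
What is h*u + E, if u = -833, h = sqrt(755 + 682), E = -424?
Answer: -424 - 833*sqrt(1437) ≈ -32001.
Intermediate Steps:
h = sqrt(1437) ≈ 37.908
h*u + E = sqrt(1437)*(-833) - 424 = -833*sqrt(1437) - 424 = -424 - 833*sqrt(1437)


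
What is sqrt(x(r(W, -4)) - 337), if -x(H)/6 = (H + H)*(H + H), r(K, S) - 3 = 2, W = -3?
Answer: I*sqrt(937) ≈ 30.61*I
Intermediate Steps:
r(K, S) = 5 (r(K, S) = 3 + 2 = 5)
x(H) = -24*H**2 (x(H) = -6*(H + H)*(H + H) = -6*2*H*2*H = -24*H**2)
sqrt(x(r(W, -4)) - 337) = sqrt(-24*5**2 - 337) = sqrt(-24*25 - 337) = sqrt(-600 - 337) = sqrt(-937) = I*sqrt(937)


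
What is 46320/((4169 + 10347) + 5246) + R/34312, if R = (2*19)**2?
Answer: 202233521/84759218 ≈ 2.3860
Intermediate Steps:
R = 1444 (R = 38**2 = 1444)
46320/((4169 + 10347) + 5246) + R/34312 = 46320/((4169 + 10347) + 5246) + 1444/34312 = 46320/(14516 + 5246) + 1444*(1/34312) = 46320/19762 + 361/8578 = 46320*(1/19762) + 361/8578 = 23160/9881 + 361/8578 = 202233521/84759218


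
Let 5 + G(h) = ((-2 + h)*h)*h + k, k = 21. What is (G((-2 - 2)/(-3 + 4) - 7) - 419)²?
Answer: 3904576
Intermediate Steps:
G(h) = 16 + h²*(-2 + h) (G(h) = -5 + (((-2 + h)*h)*h + 21) = -5 + ((h*(-2 + h))*h + 21) = -5 + (h²*(-2 + h) + 21) = -5 + (21 + h²*(-2 + h)) = 16 + h²*(-2 + h))
(G((-2 - 2)/(-3 + 4) - 7) - 419)² = ((16 + ((-2 - 2)/(-3 + 4) - 7)³ - 2*((-2 - 2)/(-3 + 4) - 7)²) - 419)² = ((16 + (-4/1 - 7)³ - 2*(-4/1 - 7)²) - 419)² = ((16 + (-4*1 - 7)³ - 2*(-4*1 - 7)²) - 419)² = ((16 + (-4 - 7)³ - 2*(-4 - 7)²) - 419)² = ((16 + (-11)³ - 2*(-11)²) - 419)² = ((16 - 1331 - 2*121) - 419)² = ((16 - 1331 - 242) - 419)² = (-1557 - 419)² = (-1976)² = 3904576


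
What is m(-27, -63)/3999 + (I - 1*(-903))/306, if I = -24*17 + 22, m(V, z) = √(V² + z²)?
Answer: 517/306 + 3*√58/1333 ≈ 1.7067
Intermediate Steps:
I = -386 (I = -408 + 22 = -386)
m(-27, -63)/3999 + (I - 1*(-903))/306 = √((-27)² + (-63)²)/3999 + (-386 - 1*(-903))/306 = √(729 + 3969)*(1/3999) + (-386 + 903)*(1/306) = √4698*(1/3999) + 517*(1/306) = (9*√58)*(1/3999) + 517/306 = 3*√58/1333 + 517/306 = 517/306 + 3*√58/1333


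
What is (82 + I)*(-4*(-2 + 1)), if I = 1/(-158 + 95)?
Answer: 20660/63 ≈ 327.94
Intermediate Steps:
I = -1/63 (I = 1/(-63) = -1/63 ≈ -0.015873)
(82 + I)*(-4*(-2 + 1)) = (82 - 1/63)*(-4*(-2 + 1)) = 5165*(-4*(-1))/63 = (5165/63)*4 = 20660/63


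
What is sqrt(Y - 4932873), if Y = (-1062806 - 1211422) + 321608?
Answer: I*sqrt(6885493) ≈ 2624.0*I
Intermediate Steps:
Y = -1952620 (Y = -2274228 + 321608 = -1952620)
sqrt(Y - 4932873) = sqrt(-1952620 - 4932873) = sqrt(-6885493) = I*sqrt(6885493)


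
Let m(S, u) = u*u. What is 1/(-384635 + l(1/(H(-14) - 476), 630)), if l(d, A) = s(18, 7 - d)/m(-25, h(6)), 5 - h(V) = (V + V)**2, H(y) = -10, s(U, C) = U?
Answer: -19321/7431532817 ≈ -2.5999e-6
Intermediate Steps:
h(V) = 5 - 4*V**2 (h(V) = 5 - (V + V)**2 = 5 - (2*V)**2 = 5 - 4*V**2)
m(S, u) = u**2
l(d, A) = 18/19321 (l(d, A) = 18/((5 - 4*6**2)**2) = 18/((5 - 4*36)**2) = 18/((5 - 144)**2) = 18/((-139)**2) = 18/19321)
1/(-384635 + l(1/(H(-14) - 476), 630)) = 1/(-384635 + 18/19321) = 1/(-7431532817/19321) = -19321/7431532817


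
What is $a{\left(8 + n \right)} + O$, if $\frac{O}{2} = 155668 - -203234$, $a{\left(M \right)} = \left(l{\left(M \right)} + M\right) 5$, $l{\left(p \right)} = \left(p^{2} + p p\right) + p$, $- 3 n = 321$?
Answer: $814824$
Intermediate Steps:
$n = -107$ ($n = \left(- \frac{1}{3}\right) 321 = -107$)
$l{\left(p \right)} = p + 2 p^{2}$ ($l{\left(p \right)} = \left(p^{2} + p^{2}\right) + p = 2 p^{2} + p = p + 2 p^{2}$)
$a{\left(M \right)} = 5 M + 5 M \left(1 + 2 M\right)$ ($a{\left(M \right)} = \left(M \left(1 + 2 M\right) + M\right) 5 = \left(M + M \left(1 + 2 M\right)\right) 5 = 5 M + 5 M \left(1 + 2 M\right)$)
$O = 717804$ ($O = 2 \left(155668 - -203234\right) = 2 \left(155668 + 203234\right) = 2 \cdot 358902 = 717804$)
$a{\left(8 + n \right)} + O = 10 \left(8 - 107\right) \left(1 + \left(8 - 107\right)\right) + 717804 = 10 \left(-99\right) \left(1 - 99\right) + 717804 = 10 \left(-99\right) \left(-98\right) + 717804 = 97020 + 717804 = 814824$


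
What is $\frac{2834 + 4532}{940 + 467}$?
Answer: $\frac{7366}{1407} \approx 5.2353$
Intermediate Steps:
$\frac{2834 + 4532}{940 + 467} = \frac{7366}{1407}$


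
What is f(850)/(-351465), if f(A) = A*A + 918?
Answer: -723418/351465 ≈ -2.0583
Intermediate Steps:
f(A) = 918 + A² (f(A) = A² + 918 = 918 + A²)
f(850)/(-351465) = (918 + 850²)/(-351465) = (918 + 722500)*(-1/351465) = 723418*(-1/351465) = -723418/351465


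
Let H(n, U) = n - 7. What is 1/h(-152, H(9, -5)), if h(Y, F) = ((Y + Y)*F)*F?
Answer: -1/1216 ≈ -0.00082237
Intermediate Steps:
H(n, U) = -7 + n
h(Y, F) = 2*Y*F² (h(Y, F) = ((2*Y)*F)*F = (2*F*Y)*F = 2*Y*F²)
1/h(-152, H(9, -5)) = 1/(2*(-152)*(-7 + 9)²) = 1/(2*(-152)*2²) = 1/(2*(-152)*4) = 1/(-1216) = -1/1216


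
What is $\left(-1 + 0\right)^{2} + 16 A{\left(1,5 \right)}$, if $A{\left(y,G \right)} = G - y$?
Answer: $65$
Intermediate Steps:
$\left(-1 + 0\right)^{2} + 16 A{\left(1,5 \right)} = \left(-1 + 0\right)^{2} + 16 \left(5 - 1\right) = \left(-1\right)^{2} + 16 \left(5 - 1\right) = 1 + 16 \cdot 4 = 1 + 64 = 65$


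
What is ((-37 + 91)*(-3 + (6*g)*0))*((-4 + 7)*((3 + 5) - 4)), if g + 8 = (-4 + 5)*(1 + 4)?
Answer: -1944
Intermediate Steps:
g = -3 (g = -8 + (-4 + 5)*(1 + 4) = -8 + 1*5 = -8 + 5 = -3)
((-37 + 91)*(-3 + (6*g)*0))*((-4 + 7)*((3 + 5) - 4)) = ((-37 + 91)*(-3 + (6*(-3))*0))*((-4 + 7)*((3 + 5) - 4)) = (54*(-3 - 18*0))*(3*(8 - 4)) = (54*(-3 + 0))*(3*4) = (54*(-3))*12 = -162*12 = -1944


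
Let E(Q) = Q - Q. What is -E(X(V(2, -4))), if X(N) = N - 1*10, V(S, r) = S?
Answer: 0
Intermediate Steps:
X(N) = -10 + N (X(N) = N - 10 = -10 + N)
E(Q) = 0
-E(X(V(2, -4))) = -1*0 = 0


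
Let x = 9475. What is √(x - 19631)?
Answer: 2*I*√2539 ≈ 100.78*I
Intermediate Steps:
√(x - 19631) = √(9475 - 19631) = √(-10156) = 2*I*√2539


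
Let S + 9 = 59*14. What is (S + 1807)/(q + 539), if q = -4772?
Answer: -2624/4233 ≈ -0.61989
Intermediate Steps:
S = 817 (S = -9 + 59*14 = -9 + 826 = 817)
(S + 1807)/(q + 539) = (817 + 1807)/(-4772 + 539) = 2624/(-4233) = 2624*(-1/4233) = -2624/4233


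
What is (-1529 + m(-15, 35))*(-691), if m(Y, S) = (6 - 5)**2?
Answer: 1055848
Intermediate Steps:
m(Y, S) = 1 (m(Y, S) = 1**2 = 1)
(-1529 + m(-15, 35))*(-691) = (-1529 + 1)*(-691) = -1528*(-691) = 1055848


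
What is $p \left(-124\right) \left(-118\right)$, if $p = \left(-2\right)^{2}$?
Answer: $58528$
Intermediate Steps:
$p = 4$
$p \left(-124\right) \left(-118\right) = 4 \left(-124\right) \left(-118\right) = \left(-496\right) \left(-118\right) = 58528$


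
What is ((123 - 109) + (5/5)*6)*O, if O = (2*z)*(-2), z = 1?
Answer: -80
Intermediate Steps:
O = -4 (O = (2*1)*(-2) = 2*(-2) = -4)
((123 - 109) + (5/5)*6)*O = ((123 - 109) + (5/5)*6)*(-4) = (14 + (5*(⅕))*6)*(-4) = (14 + 1*6)*(-4) = (14 + 6)*(-4) = 20*(-4) = -80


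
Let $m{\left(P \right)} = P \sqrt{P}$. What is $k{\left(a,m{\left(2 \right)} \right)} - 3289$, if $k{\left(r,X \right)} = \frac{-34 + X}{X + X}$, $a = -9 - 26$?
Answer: $- \frac{6577}{2} - \frac{17 \sqrt{2}}{4} \approx -3294.5$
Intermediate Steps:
$m{\left(P \right)} = P^{\frac{3}{2}}$
$a = -35$ ($a = -9 - 26 = -35$)
$k{\left(r,X \right)} = \frac{-34 + X}{2 X}$
$k{\left(a,m{\left(2 \right)} \right)} - 3289 = \frac{-34 + 2^{\frac{3}{2}}}{2 \cdot 2^{\frac{3}{2}}} - 3289 = \frac{-34 + 2 \sqrt{2}}{2 \cdot 2 \sqrt{2}} - 3289 = \frac{\frac{\sqrt{2}}{4} \left(-34 + 2 \sqrt{2}\right)}{2} - 3289 = \frac{\sqrt{2} \left(-34 + 2 \sqrt{2}\right)}{8} - 3289 = -3289 + \frac{\sqrt{2} \left(-34 + 2 \sqrt{2}\right)}{8}$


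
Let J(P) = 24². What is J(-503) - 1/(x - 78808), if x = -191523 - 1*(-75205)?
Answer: 112392577/195126 ≈ 576.00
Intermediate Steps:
x = -116318 (x = -191523 + 75205 = -116318)
J(P) = 576
J(-503) - 1/(x - 78808) = 576 - 1/(-116318 - 78808) = 576 - 1/(-195126) = 576 - 1*(-1/195126) = 576 + 1/195126 = 112392577/195126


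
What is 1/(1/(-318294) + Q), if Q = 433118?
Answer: 318294/137858860691 ≈ 2.3088e-6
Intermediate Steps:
1/(1/(-318294) + Q) = 1/(1/(-318294) + 433118) = 1/(-1/318294 + 433118) = 1/(137858860691/318294) = 318294/137858860691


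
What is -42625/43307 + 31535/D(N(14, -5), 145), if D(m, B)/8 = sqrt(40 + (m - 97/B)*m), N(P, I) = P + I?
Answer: -125/127 + 31535*sqrt(151090)/33344 ≈ 366.63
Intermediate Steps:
N(P, I) = I + P
D(m, B) = 8*sqrt(40 + m*(m - 97/B)) (D(m, B) = 8*sqrt(40 + (m - 97/B)*m) = 8*sqrt(40 + m*(m - 97/B)))
-42625/43307 + 31535/D(N(14, -5), 145) = -42625/43307 + 31535/((8*sqrt(40 + (-5 + 14)**2 - 97*(-5 + 14)/145))) = -42625*1/43307 + 31535/((8*sqrt(40 + 9**2 - 97*9*1/145))) = -125/127 + 31535/((8*sqrt(40 + 81 - 873/145))) = -125/127 + 31535/((8*sqrt(16672/145))) = -125/127 + 31535/((8*(4*sqrt(151090)/145))) = -125/127 + 31535/((32*sqrt(151090)/145)) = -125/127 + 31535*(sqrt(151090)/33344) = -125/127 + 31535*sqrt(151090)/33344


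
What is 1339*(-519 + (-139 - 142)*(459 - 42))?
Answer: -157594944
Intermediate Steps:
1339*(-519 + (-139 - 142)*(459 - 42)) = 1339*(-519 - 281*417) = 1339*(-519 - 117177) = 1339*(-117696) = -157594944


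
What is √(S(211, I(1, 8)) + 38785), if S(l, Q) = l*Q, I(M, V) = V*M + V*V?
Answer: √53977 ≈ 232.33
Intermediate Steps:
I(M, V) = V² + M*V (I(M, V) = M*V + V² = V² + M*V)
S(l, Q) = Q*l
√(S(211, I(1, 8)) + 38785) = √((8*(1 + 8))*211 + 38785) = √((8*9)*211 + 38785) = √(72*211 + 38785) = √(15192 + 38785) = √53977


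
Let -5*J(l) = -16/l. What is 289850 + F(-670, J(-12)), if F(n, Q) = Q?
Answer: 4347746/15 ≈ 2.8985e+5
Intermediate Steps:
J(l) = 16/(5*l) (J(l) = -(-16)/(5*l) = 16/(5*l))
289850 + F(-670, J(-12)) = 289850 + (16/5)/(-12) = 289850 + (16/5)*(-1/12) = 289850 - 4/15 = 4347746/15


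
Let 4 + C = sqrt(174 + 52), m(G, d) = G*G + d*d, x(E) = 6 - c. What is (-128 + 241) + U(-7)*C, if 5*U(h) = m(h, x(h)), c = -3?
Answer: 9 + 26*sqrt(226) ≈ 399.87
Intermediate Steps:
x(E) = 9 (x(E) = 6 - 1*(-3) = 6 + 3 = 9)
m(G, d) = G**2 + d**2
U(h) = 81/5 + h**2/5 (U(h) = (h**2 + 9**2)/5 = (h**2 + 81)/5 = (81 + h**2)/5 = 81/5 + h**2/5)
C = -4 + sqrt(226) (C = -4 + sqrt(174 + 52) = -4 + sqrt(226) ≈ 11.033)
(-128 + 241) + U(-7)*C = (-128 + 241) + (81/5 + (1/5)*(-7)**2)*(-4 + sqrt(226)) = 113 + (81/5 + (1/5)*49)*(-4 + sqrt(226)) = 113 + (81/5 + 49/5)*(-4 + sqrt(226)) = 113 + 26*(-4 + sqrt(226)) = 113 + (-104 + 26*sqrt(226)) = 9 + 26*sqrt(226)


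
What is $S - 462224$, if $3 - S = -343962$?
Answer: $-118259$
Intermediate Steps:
$S = 343965$ ($S = 3 - -343962 = 3 + 343962 = 343965$)
$S - 462224 = 343965 - 462224 = -118259$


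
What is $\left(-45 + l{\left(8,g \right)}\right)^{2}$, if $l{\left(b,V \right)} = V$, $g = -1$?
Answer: $2116$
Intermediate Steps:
$\left(-45 + l{\left(8,g \right)}\right)^{2} = \left(-45 - 1\right)^{2} = \left(-46\right)^{2} = 2116$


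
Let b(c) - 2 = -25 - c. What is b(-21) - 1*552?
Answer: -554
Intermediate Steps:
b(c) = -23 - c (b(c) = 2 + (-25 - c) = -23 - c)
b(-21) - 1*552 = (-23 - 1*(-21)) - 1*552 = (-23 + 21) - 552 = -2 - 552 = -554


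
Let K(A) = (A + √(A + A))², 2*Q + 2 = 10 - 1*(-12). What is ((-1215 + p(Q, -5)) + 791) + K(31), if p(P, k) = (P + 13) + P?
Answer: 632 + 62*√62 ≈ 1120.2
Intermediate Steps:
Q = 10 (Q = -1 + (10 - 1*(-12))/2 = -1 + (10 + 12)/2 = -1 + (½)*22 = -1 + 11 = 10)
p(P, k) = 13 + 2*P (p(P, k) = (13 + P) + P = 13 + 2*P)
K(A) = (A + √2*√A)² (K(A) = (A + √(2*A))² = (A + √2*√A)²)
((-1215 + p(Q, -5)) + 791) + K(31) = ((-1215 + (13 + 2*10)) + 791) + (31 + √2*√31)² = ((-1215 + (13 + 20)) + 791) + (31 + √62)² = ((-1215 + 33) + 791) + (31 + √62)² = (-1182 + 791) + (31 + √62)² = -391 + (31 + √62)²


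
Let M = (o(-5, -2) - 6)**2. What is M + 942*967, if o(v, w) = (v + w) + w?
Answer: 911139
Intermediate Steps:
o(v, w) = v + 2*w
M = 225 (M = ((-5 + 2*(-2)) - 6)**2 = ((-5 - 4) - 6)**2 = (-9 - 6)**2 = (-15)**2 = 225)
M + 942*967 = 225 + 942*967 = 225 + 910914 = 911139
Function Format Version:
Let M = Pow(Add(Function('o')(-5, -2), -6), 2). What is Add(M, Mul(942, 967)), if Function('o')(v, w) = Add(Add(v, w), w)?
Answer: 911139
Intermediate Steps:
Function('o')(v, w) = Add(v, Mul(2, w))
M = 225 (M = Pow(Add(Add(-5, Mul(2, -2)), -6), 2) = Pow(Add(Add(-5, -4), -6), 2) = Pow(Add(-9, -6), 2) = Pow(-15, 2) = 225)
Add(M, Mul(942, 967)) = Add(225, Mul(942, 967)) = Add(225, 910914) = 911139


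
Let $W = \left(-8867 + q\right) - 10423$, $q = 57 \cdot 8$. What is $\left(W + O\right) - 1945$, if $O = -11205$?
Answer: $-31984$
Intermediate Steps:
$q = 456$
$W = -18834$ ($W = \left(-8867 + 456\right) - 10423 = -8411 - 10423 = -18834$)
$\left(W + O\right) - 1945 = \left(-18834 - 11205\right) - 1945 = -30039 - 1945 = -31984$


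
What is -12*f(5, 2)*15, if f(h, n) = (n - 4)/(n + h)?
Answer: 360/7 ≈ 51.429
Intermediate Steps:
f(h, n) = (-4 + n)/(h + n)
-12*f(5, 2)*15 = -12*(-4 + 2)/(5 + 2)*15 = -12*(-2)/7*15 = -12*(-2/7)*15 = (24/7)*15 = 360/7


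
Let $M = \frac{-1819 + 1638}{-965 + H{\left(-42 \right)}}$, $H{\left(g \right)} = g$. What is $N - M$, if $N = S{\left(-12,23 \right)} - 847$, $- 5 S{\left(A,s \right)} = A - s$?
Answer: $- \frac{846061}{1007} \approx -840.18$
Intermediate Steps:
$S{\left(A,s \right)} = - \frac{A}{5} + \frac{s}{5}$ ($S{\left(A,s \right)} = - \frac{A - s}{5} = - \frac{A}{5} + \frac{s}{5}$)
$M = \frac{181}{1007}$ ($M = \frac{-1819 + 1638}{-965 - 42} = - \frac{181}{-1007} = \left(-181\right) \left(- \frac{1}{1007}\right) = \frac{181}{1007} \approx 0.17974$)
$N = -840$ ($N = \left(\left(- \frac{1}{5}\right) \left(-12\right) + \frac{1}{5} \cdot 23\right) - 847 = \left(\frac{12}{5} + \frac{23}{5}\right) - 847 = 7 - 847 = -840$)
$N - M = -840 - \frac{181}{1007} = - \frac{846061}{1007}$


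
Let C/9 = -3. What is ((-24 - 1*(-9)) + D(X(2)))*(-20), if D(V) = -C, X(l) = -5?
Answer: -240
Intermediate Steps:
C = -27 (C = 9*(-3) = -27)
D(V) = 27 (D(V) = -1*(-27) = 27)
((-24 - 1*(-9)) + D(X(2)))*(-20) = ((-24 - 1*(-9)) + 27)*(-20) = ((-24 + 9) + 27)*(-20) = (-15 + 27)*(-20) = 12*(-20) = -240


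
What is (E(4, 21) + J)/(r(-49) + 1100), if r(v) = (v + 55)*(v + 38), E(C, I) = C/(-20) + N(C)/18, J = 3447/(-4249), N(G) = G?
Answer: -75433/98852985 ≈ -0.00076308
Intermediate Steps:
J = -3447/4249 (J = 3447*(-1/4249) = -3447/4249 ≈ -0.81125)
E(C, I) = C/180 (E(C, I) = C/(-20) + C/18 = C*(-1/20) + C*(1/18) = -C/20 + C/18 = C/180)
r(v) = (38 + v)*(55 + v) (r(v) = (55 + v)*(38 + v) = (38 + v)*(55 + v))
(E(4, 21) + J)/(r(-49) + 1100) = ((1/180)*4 - 3447/4249)/((2090 + (-49)² + 93*(-49)) + 1100) = (1/45 - 3447/4249)/((2090 + 2401 - 4557) + 1100) = -150866/(191205*(-66 + 1100)) = -150866/191205/1034 = -150866/191205*1/1034 = -75433/98852985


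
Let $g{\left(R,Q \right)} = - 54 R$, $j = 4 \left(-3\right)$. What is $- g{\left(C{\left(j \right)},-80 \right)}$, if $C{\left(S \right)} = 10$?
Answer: $540$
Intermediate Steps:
$j = -12$
$- g{\left(C{\left(j \right)},-80 \right)} = - \left(-54\right) 10 = \left(-1\right) \left(-540\right) = 540$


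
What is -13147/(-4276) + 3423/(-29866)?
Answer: 189005777/63853508 ≈ 2.9600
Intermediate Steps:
-13147/(-4276) + 3423/(-29866) = -13147*(-1/4276) + 3423*(-1/29866) = 13147/4276 - 3423/29866 = 189005777/63853508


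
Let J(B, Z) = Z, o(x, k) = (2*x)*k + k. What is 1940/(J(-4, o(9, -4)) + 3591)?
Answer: 388/703 ≈ 0.55192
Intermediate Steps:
o(x, k) = k + 2*k*x (o(x, k) = 2*k*x + k = k + 2*k*x)
1940/(J(-4, o(9, -4)) + 3591) = 1940/(-4*(1 + 2*9) + 3591) = 1940/(-4*(1 + 18) + 3591) = 1940/(-4*19 + 3591) = 1940/(-76 + 3591) = 1940/3515 = 1940*(1/3515) = 388/703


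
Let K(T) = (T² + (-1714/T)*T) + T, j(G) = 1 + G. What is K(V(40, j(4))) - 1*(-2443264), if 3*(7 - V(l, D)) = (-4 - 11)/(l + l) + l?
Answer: 5625407353/2304 ≈ 2.4416e+6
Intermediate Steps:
V(l, D) = 7 - l/3 + 5/(2*l) (V(l, D) = 7 - ((-4 - 11)/(l + l) + l)/3 = 7 - (-15*1/(2*l) + l)/3 = 7 - (-15/(2*l) + l)/3 = 7 - (l - 15/(2*l))/3 = 7 + (-l/3 + 5/(2*l)) = 7 - l/3 + 5/(2*l))
K(T) = -1714 + T + T² (K(T) = (T² - 1714) + T = (-1714 + T²) + T = -1714 + T + T²)
K(V(40, j(4))) - 1*(-2443264) = (-1714 + (7 - ⅓*40 + (5/2)/40) + (7 - ⅓*40 + (5/2)/40)²) - 1*(-2443264) = (-1714 + (7 - 40/3 + (5/2)*(1/40)) + (7 - 40/3 + (5/2)*(1/40))²) + 2443264 = (-1714 + (7 - 40/3 + 1/16) + (7 - 40/3 + 1/16)²) + 2443264 = (-1714 - 301/48 + (-301/48)²) + 2443264 = (-1714 - 301/48 + 90601/2304) + 2443264 = -3872903/2304 + 2443264 = 5625407353/2304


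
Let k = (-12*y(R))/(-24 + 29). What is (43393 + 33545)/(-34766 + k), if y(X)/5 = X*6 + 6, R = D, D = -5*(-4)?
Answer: -38469/18139 ≈ -2.1208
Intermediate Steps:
D = 20
R = 20
y(X) = 30 + 30*X (y(X) = 5*(X*6 + 6) = 5*(6*X + 6) = 5*(6 + 6*X) = 30 + 30*X)
k = -1512 (k = (-12*(30 + 30*20))/(-24 + 29) = -12*(30 + 600)/5 = -12*630*(1/5) = -7560*1/5 = -1512)
(43393 + 33545)/(-34766 + k) = (43393 + 33545)/(-34766 - 1512) = 76938/(-36278) = 76938*(-1/36278) = -38469/18139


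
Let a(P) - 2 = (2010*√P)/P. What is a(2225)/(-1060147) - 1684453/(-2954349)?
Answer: 1785761885893/3132044229303 - 402*√89/94353083 ≈ 0.57012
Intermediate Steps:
a(P) = 2 + 2010/√P (a(P) = 2 + (2010*√P)/P = 2 + 2010/√P)
a(2225)/(-1060147) - 1684453/(-2954349) = (2 + 2010/√2225)/(-1060147) - 1684453/(-2954349) = (2 + 2010*(√89/445))*(-1/1060147) - 1684453*(-1/2954349) = (2 + 402*√89/89)*(-1/1060147) + 1684453/2954349 = (-2/1060147 - 402*√89/94353083) + 1684453/2954349 = 1785761885893/3132044229303 - 402*√89/94353083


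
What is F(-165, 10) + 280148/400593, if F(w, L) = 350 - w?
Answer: 206585543/400593 ≈ 515.70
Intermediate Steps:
F(-165, 10) + 280148/400593 = (350 - 1*(-165)) + 280148/400593 = (350 + 165) + 280148*(1/400593) = 515 + 280148/400593 = 206585543/400593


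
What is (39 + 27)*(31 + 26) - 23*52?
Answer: 2566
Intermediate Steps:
(39 + 27)*(31 + 26) - 23*52 = 66*57 - 1196 = 3762 - 1196 = 2566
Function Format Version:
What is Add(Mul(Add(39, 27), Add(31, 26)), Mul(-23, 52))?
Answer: 2566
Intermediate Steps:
Add(Mul(Add(39, 27), Add(31, 26)), Mul(-23, 52)) = Add(Mul(66, 57), -1196) = Add(3762, -1196) = 2566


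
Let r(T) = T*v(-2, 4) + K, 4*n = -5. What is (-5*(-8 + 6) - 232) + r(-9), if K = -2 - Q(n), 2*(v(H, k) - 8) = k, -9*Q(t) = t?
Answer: -11309/36 ≈ -314.14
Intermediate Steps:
n = -5/4 (n = (¼)*(-5) = -5/4 ≈ -1.2500)
Q(t) = -t/9
v(H, k) = 8 + k/2
K = -77/36 (K = -2 - (-1)*(-5)/(9*4) = -2 - 1*5/36 = -2 - 5/36 = -77/36 ≈ -2.1389)
r(T) = -77/36 + 10*T (r(T) = T*(8 + (½)*4) - 77/36 = T*(8 + 2) - 77/36 = T*10 - 77/36 = 10*T - 77/36 = -77/36 + 10*T)
(-5*(-8 + 6) - 232) + r(-9) = (-5*(-8 + 6) - 232) + (-77/36 + 10*(-9)) = (-5*(-2) - 232) + (-77/36 - 90) = (10 - 232) - 3317/36 = -222 - 3317/36 = -11309/36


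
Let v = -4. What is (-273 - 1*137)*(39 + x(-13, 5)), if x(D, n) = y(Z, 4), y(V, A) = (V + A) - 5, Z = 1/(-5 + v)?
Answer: -139810/9 ≈ -15534.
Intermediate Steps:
Z = -⅑ (Z = 1/(-5 - 4) = 1/(-9) = -⅑ ≈ -0.11111)
y(V, A) = -5 + A + V (y(V, A) = (A + V) - 5 = -5 + A + V)
x(D, n) = -10/9 (x(D, n) = -5 + 4 - ⅑ = -10/9)
(-273 - 1*137)*(39 + x(-13, 5)) = (-273 - 1*137)*(39 - 10/9) = (-273 - 137)*(341/9) = -410*341/9 = -139810/9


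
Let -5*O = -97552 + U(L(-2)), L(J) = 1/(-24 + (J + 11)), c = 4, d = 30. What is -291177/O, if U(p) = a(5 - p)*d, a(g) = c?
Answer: -1455885/97432 ≈ -14.943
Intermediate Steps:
a(g) = 4
L(J) = 1/(-13 + J) (L(J) = 1/(-24 + (11 + J)) = 1/(-13 + J))
U(p) = 120 (U(p) = 4*30 = 120)
O = 97432/5 (O = -(-97552 + 120)/5 = -⅕*(-97432) = 97432/5 ≈ 19486.)
-291177/O = -291177/97432/5 = -291177*5/97432 = -1455885/97432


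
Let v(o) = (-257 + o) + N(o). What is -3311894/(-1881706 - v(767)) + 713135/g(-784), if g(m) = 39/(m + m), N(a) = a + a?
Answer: -1053200491518067/36733125 ≈ -2.8672e+7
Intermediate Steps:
N(a) = 2*a
g(m) = 39/(2*m)
v(o) = -257 + 3*o (v(o) = (-257 + o) + 2*o = -257 + 3*o)
-3311894/(-1881706 - v(767)) + 713135/g(-784) = -3311894/(-1881706 - (-257 + 3*767)) + 713135/(((39/2)/(-784))) = -3311894/(-1881706 - (-257 + 2301)) + 713135/(((39/2)*(-1/784))) = -3311894/(-1881706 - 1*2044) + 713135/(-39/1568) = -3311894/(-1881706 - 2044) + 713135*(-1568/39) = -3311894/(-1883750) - 1118195680/39 = -3311894*(-1/1883750) - 1118195680/39 = 1655947/941875 - 1118195680/39 = -1053200491518067/36733125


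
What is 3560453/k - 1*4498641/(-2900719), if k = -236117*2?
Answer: -8203462431713/1369818136246 ≈ -5.9887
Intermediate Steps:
k = -472234
3560453/k - 1*4498641/(-2900719) = 3560453/(-472234) - 1*4498641/(-2900719) = 3560453*(-1/472234) - 4498641*(-1/2900719) = -3560453/472234 + 4498641/2900719 = -8203462431713/1369818136246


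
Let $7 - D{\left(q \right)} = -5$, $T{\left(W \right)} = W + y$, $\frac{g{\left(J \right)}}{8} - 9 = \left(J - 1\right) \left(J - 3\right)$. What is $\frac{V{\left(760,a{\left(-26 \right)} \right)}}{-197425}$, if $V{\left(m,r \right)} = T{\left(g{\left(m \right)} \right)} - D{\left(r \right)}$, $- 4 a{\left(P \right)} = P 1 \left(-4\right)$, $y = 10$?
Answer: $- \frac{4596574}{197425} \approx -23.283$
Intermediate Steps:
$g{\left(J \right)} = 72 + 8 \left(-1 + J\right) \left(-3 + J\right)$ ($g{\left(J \right)} = 72 + 8 \left(J - 1\right) \left(J - 3\right) = 72 + 8 \left(-1 + J\right) \left(-3 + J\right)$)
$T{\left(W \right)} = 10 + W$ ($T{\left(W \right)} = W + 10 = 10 + W$)
$D{\left(q \right)} = 12$ ($D{\left(q \right)} = 7 - -5 = 7 + 5 = 12$)
$a{\left(P \right)} = P$ ($a{\left(P \right)} = - \frac{P 1 \left(-4\right)}{4} = - \frac{P \left(-4\right)}{4} = - \frac{\left(-4\right) P}{4} = P$)
$V{\left(m,r \right)} = 94 - 32 m + 8 m^{2}$ ($V{\left(m,r \right)} = \left(10 + \left(96 - 32 m + 8 m^{2}\right)\right) - 12 = \left(106 - 32 m + 8 m^{2}\right) - 12 = 94 - 32 m + 8 m^{2}$)
$\frac{V{\left(760,a{\left(-26 \right)} \right)}}{-197425} = \frac{94 - 24320 + 8 \cdot 760^{2}}{-197425} = \left(94 - 24320 + 8 \cdot 577600\right) \left(- \frac{1}{197425}\right) = \left(94 - 24320 + 4620800\right) \left(- \frac{1}{197425}\right) = 4596574 \left(- \frac{1}{197425}\right) = - \frac{4596574}{197425}$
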